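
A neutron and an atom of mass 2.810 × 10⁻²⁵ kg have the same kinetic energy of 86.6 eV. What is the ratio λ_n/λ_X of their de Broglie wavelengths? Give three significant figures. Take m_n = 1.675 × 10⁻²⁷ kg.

λ_n/λ_X = 13.0

At fixed KE, p = √(2mKE) so λ = h/p ∝ 1/√m.
λ_n/λ_X = √(m_X/m_n) = √(2.810 × 10⁻²⁵/1.675 × 10⁻²⁷) = √(167.8) = 13.0.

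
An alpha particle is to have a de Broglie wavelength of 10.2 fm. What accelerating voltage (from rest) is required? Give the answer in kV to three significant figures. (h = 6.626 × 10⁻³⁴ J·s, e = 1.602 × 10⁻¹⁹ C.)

V = 991 kV

p = h/λ = 6.626 × 10⁻³⁴ / 1.020 × 10⁻¹⁴ = 6.496 × 10⁻²⁰ kg·m/s.
KE = p²/(2m) = 3.175 × 10⁻¹³ J.
V = KE/2e = 3.175 × 10⁻¹³ / (2 × 1.602 × 10⁻¹⁹) = 991 kV.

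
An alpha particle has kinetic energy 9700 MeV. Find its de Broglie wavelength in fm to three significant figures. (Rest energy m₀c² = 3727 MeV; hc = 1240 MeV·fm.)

Total energy E = KE + m₀c² = 9700 + 3727 = 13427 MeV.
(pc)² = E² − (m₀c²)² = (13427)² − (3727)² = 1.664 × 10⁸ MeV², so pc = 1.290 × 10⁴ MeV.
λ = hc/(pc) = 1240 MeV·fm / 1.290 × 10⁴ MeV = 0.0961 fm.

λ = 0.0961 fm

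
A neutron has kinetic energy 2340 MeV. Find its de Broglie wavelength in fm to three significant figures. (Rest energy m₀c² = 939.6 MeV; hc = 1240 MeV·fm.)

λ = 0.395 fm

Total energy E = KE + m₀c² = 2340 + 939.6 = 3279.6 MeV.
(pc)² = E² − (m₀c²)² = (3279.6)² − (939.6)² = 9.873 × 10⁶ MeV², so pc = 3142 MeV.
λ = hc/(pc) = 1240 MeV·fm / 3142 MeV = 0.395 fm.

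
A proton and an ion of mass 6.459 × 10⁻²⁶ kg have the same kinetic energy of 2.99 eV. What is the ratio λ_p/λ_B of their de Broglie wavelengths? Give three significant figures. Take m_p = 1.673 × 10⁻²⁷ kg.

λ_p/λ_B = 6.21

At fixed KE, p = √(2mKE) so λ = h/p ∝ 1/√m.
λ_p/λ_B = √(m_B/m_p) = √(6.459 × 10⁻²⁶/1.673 × 10⁻²⁷) = √(38.61) = 6.21.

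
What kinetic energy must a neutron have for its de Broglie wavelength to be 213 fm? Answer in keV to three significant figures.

KE = 18.0 keV

p = h/λ = 6.626 × 10⁻³⁴ / 2.130 × 10⁻¹³ = 3.111 × 10⁻²¹ kg·m/s.
KE = p²/(2m) = (3.111 × 10⁻²¹)² / (2 × 1.675 × 10⁻²⁷) = 2.889 × 10⁻¹⁵ J = 18.0 keV.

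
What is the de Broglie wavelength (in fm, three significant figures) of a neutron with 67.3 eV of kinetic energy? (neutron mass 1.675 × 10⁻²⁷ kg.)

KE = 67.3 eV = 1.078 × 10⁻¹⁷ J.
p = √(2mKE) = √(2 × 1.675 × 10⁻²⁷ × 1.078 × 10⁻¹⁷) = 1.900 × 10⁻²² kg·m/s.
λ = h/p = 6.626 × 10⁻³⁴ / 1.900 × 10⁻²² = 3.49 × 10⁻¹² m = 3490 fm.

λ = 3490 fm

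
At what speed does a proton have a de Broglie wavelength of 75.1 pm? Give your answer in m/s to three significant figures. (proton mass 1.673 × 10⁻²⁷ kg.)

v = 5270 m/s

p = h/λ = 6.626 × 10⁻³⁴ / 7.510 × 10⁻¹¹ = 8.823 × 10⁻²⁴ kg·m/s.
v = p/m = 8.823 × 10⁻²⁴ / 1.673 × 10⁻²⁷ = 5.27 × 10³ m/s = 5270 m/s.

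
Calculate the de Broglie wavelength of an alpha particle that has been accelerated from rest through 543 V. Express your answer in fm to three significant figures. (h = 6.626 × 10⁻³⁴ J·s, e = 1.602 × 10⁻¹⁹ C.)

λ = 436 fm

KE = 2eV = 2 × 1.602 × 10⁻¹⁹ × 543.0 = 1.740 × 10⁻¹⁶ J.
p = √(2mKE) = √(2 × 6.645 × 10⁻²⁷ × 1.740 × 10⁻¹⁶) = 1.521 × 10⁻²¹ kg·m/s.
λ = h/p = 6.626 × 10⁻³⁴ / 1.521 × 10⁻²¹ = 4.36 × 10⁻¹³ m = 436 fm.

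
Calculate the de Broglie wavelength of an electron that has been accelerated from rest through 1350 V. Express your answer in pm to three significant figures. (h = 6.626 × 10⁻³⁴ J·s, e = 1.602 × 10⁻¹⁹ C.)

KE = eV = 1.602 × 10⁻¹⁹ × 1350 = 2.163 × 10⁻¹⁶ J.
p = √(2mKE) = √(2 × 9.109 × 10⁻³¹ × 2.163 × 10⁻¹⁶) = 1.985 × 10⁻²³ kg·m/s.
λ = h/p = 6.626 × 10⁻³⁴ / 1.985 × 10⁻²³ = 3.34 × 10⁻¹¹ m = 33.4 pm.

λ = 33.4 pm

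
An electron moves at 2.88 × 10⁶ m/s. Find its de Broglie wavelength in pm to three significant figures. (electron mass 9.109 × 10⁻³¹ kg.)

p = mv = 9.109 × 10⁻³¹ × 2.88 × 10⁶ = 2.623 × 10⁻²⁴ kg·m/s.
λ = h/p = 6.626 × 10⁻³⁴ / 2.623 × 10⁻²⁴ = 2.53 × 10⁻¹⁰ m = 253 pm.

λ = 253 pm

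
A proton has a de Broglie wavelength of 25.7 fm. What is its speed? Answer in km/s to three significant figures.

v = 1.54 × 10⁴ km/s

p = h/λ = 6.626 × 10⁻³⁴ / 2.570 × 10⁻¹⁴ = 2.578 × 10⁻²⁰ kg·m/s.
v = p/m = 2.578 × 10⁻²⁰ / 1.673 × 10⁻²⁷ = 1.54 × 10⁷ m/s = 1.54 × 10⁴ km/s.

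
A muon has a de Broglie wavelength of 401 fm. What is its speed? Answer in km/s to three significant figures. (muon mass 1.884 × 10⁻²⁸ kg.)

v = 8770 km/s

p = h/λ = 6.626 × 10⁻³⁴ / 4.010 × 10⁻¹³ = 1.652 × 10⁻²¹ kg·m/s.
v = p/m = 1.652 × 10⁻²¹ / 1.884 × 10⁻²⁸ = 8.77 × 10⁶ m/s = 8770 km/s.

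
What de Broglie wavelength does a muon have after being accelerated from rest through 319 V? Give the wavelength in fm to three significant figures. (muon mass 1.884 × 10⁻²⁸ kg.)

λ = 4770 fm

KE = eV = 1.602 × 10⁻¹⁹ × 319.0 = 5.110 × 10⁻¹⁷ J.
p = √(2mKE) = √(2 × 1.884 × 10⁻²⁸ × 5.110 × 10⁻¹⁷) = 1.388 × 10⁻²² kg·m/s.
λ = h/p = 6.626 × 10⁻³⁴ / 1.388 × 10⁻²² = 4.77 × 10⁻¹² m = 4770 fm.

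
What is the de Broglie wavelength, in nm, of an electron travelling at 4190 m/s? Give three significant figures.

p = mv = 9.109 × 10⁻³¹ × 4190 = 3.817 × 10⁻²⁷ kg·m/s.
λ = h/p = 6.626 × 10⁻³⁴ / 3.817 × 10⁻²⁷ = 1.74 × 10⁻⁷ m = 174 nm.

λ = 174 nm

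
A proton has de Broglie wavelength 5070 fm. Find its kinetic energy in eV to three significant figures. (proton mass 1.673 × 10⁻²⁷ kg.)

p = h/λ = 6.626 × 10⁻³⁴ / 5.070 × 10⁻¹² = 1.307 × 10⁻²² kg·m/s.
KE = p²/(2m) = (1.307 × 10⁻²²)² / (2 × 1.673 × 10⁻²⁷) = 5.105 × 10⁻¹⁸ J = 31.9 eV.

KE = 31.9 eV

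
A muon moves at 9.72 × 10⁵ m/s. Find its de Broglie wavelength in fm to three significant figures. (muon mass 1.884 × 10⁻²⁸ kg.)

λ = 3620 fm

p = mv = 1.884 × 10⁻²⁸ × 9.72 × 10⁵ = 1.831 × 10⁻²² kg·m/s.
λ = h/p = 6.626 × 10⁻³⁴ / 1.831 × 10⁻²² = 3.62 × 10⁻¹² m = 3620 fm.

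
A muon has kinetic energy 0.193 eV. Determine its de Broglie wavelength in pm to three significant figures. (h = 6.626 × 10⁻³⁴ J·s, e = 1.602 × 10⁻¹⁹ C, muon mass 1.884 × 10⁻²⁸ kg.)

λ = 194 pm

KE = 0.193 eV = 3.092 × 10⁻²⁰ J.
p = √(2mKE) = √(2 × 1.884 × 10⁻²⁸ × 3.092 × 10⁻²⁰) = 3.413 × 10⁻²⁴ kg·m/s.
λ = h/p = 6.626 × 10⁻³⁴ / 3.413 × 10⁻²⁴ = 1.94 × 10⁻¹⁰ m = 194 pm.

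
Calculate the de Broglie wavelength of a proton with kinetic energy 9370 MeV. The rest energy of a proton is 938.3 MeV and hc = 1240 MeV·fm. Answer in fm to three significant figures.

Total energy E = KE + m₀c² = 9370 + 938.3 = 10308.3 MeV.
(pc)² = E² − (m₀c²)² = (10308.3)² − (938.3)² = 1.054 × 10⁸ MeV², so pc = 1.027 × 10⁴ MeV.
λ = hc/(pc) = 1240 MeV·fm / 1.027 × 10⁴ MeV = 0.121 fm.

λ = 0.121 fm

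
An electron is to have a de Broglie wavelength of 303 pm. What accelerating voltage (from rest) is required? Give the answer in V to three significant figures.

p = h/λ = 6.626 × 10⁻³⁴ / 3.030 × 10⁻¹⁰ = 2.187 × 10⁻²⁴ kg·m/s.
KE = p²/(2m) = 2.625 × 10⁻¹⁸ J.
V = KE/e = 2.625 × 10⁻¹⁸ / (1.602 × 10⁻¹⁹) = 16.4 V.

V = 16.4 V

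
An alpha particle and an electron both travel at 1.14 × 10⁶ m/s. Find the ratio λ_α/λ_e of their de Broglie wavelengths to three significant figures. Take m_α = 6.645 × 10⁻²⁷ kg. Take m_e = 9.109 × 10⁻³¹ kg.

λ_α/λ_e = 1.37 × 10⁻⁴

At fixed v, p = mv so λ = h/(mv) ∝ 1/m.
λ_α/λ_e = m_e/m_α = 9.109 × 10⁻³¹/6.645 × 10⁻²⁷ = 1.37 × 10⁻⁴.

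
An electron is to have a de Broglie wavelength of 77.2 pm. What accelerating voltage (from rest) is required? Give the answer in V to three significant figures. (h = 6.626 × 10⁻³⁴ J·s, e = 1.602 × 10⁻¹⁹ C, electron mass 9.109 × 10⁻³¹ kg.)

p = h/λ = 6.626 × 10⁻³⁴ / 7.720 × 10⁻¹¹ = 8.583 × 10⁻²⁴ kg·m/s.
KE = p²/(2m) = 4.044 × 10⁻¹⁷ J.
V = KE/e = 4.044 × 10⁻¹⁷ / (1.602 × 10⁻¹⁹) = 252 V.

V = 252 V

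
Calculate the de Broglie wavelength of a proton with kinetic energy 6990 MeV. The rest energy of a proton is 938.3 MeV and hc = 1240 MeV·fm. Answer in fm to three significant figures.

Total energy E = KE + m₀c² = 6990 + 938.3 = 7928.3 MeV.
(pc)² = E² − (m₀c²)² = (7928.3)² − (938.3)² = 6.198 × 10⁷ MeV², so pc = 7873 MeV.
λ = hc/(pc) = 1240 MeV·fm / 7873 MeV = 0.158 fm.

λ = 0.158 fm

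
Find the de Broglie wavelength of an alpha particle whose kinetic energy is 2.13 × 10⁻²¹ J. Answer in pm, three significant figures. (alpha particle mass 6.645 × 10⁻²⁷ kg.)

λ = 125 pm

p = √(2mKE) = √(2 × 6.645 × 10⁻²⁷ × 2.130 × 10⁻²¹) = 5.320 × 10⁻²⁴ kg·m/s.
λ = h/p = 6.626 × 10⁻³⁴ / 5.320 × 10⁻²⁴ = 1.25 × 10⁻¹⁰ m = 125 pm.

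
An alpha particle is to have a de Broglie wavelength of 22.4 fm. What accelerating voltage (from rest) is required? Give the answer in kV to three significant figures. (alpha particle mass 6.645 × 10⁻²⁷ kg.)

p = h/λ = 6.626 × 10⁻³⁴ / 2.240 × 10⁻¹⁴ = 2.958 × 10⁻²⁰ kg·m/s.
KE = p²/(2m) = 6.584 × 10⁻¹⁴ J.
V = KE/2e = 6.584 × 10⁻¹⁴ / (2 × 1.602 × 10⁻¹⁹) = 205 kV.

V = 205 kV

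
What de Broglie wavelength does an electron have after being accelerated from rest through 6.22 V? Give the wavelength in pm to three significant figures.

λ = 492 pm

KE = eV = 1.602 × 10⁻¹⁹ × 6.220 = 9.964 × 10⁻¹⁹ J.
p = √(2mKE) = √(2 × 9.109 × 10⁻³¹ × 9.964 × 10⁻¹⁹) = 1.347 × 10⁻²⁴ kg·m/s.
λ = h/p = 6.626 × 10⁻³⁴ / 1.347 × 10⁻²⁴ = 4.92 × 10⁻¹⁰ m = 492 pm.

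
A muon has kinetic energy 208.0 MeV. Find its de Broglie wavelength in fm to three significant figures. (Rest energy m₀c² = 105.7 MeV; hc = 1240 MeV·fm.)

Total energy E = KE + m₀c² = 208.0 + 105.7 = 313.7 MeV.
(pc)² = E² − (m₀c²)² = (313.7)² − (105.7)² = 8.724 × 10⁴ MeV², so pc = 295.4 MeV.
λ = hc/(pc) = 1240 MeV·fm / 295.4 MeV = 4.20 fm.

λ = 4.20 fm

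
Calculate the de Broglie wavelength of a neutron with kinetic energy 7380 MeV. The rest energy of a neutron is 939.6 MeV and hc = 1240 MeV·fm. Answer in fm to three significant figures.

λ = 0.150 fm

Total energy E = KE + m₀c² = 7380 + 939.6 = 8319.6 MeV.
(pc)² = E² − (m₀c²)² = (8319.6)² − (939.6)² = 6.833 × 10⁷ MeV², so pc = 8266 MeV.
λ = hc/(pc) = 1240 MeV·fm / 8266 MeV = 0.150 fm.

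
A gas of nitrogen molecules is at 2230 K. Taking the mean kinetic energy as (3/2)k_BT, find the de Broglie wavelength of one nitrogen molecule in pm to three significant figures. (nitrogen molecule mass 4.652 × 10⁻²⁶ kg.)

KE = (3/2)k_BT = 1.5 × 1.381 × 10⁻²³ × 2230 = 4.619 × 10⁻²⁰ J.
p = √(2mKE) = √(2 × 4.652 × 10⁻²⁶ × 4.619 × 10⁻²⁰) = 6.556 × 10⁻²³ kg·m/s.
λ = h/p = 1.01 × 10⁻¹¹ m = 10.1 pm.

λ = 10.1 pm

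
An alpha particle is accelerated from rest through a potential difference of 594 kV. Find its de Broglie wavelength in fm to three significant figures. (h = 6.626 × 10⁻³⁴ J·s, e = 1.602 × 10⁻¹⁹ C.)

KE = 2eV = 2 × 1.602 × 10⁻¹⁹ × 5.940 × 10⁵ = 1.903 × 10⁻¹³ J.
p = √(2mKE) = √(2 × 6.645 × 10⁻²⁷ × 1.903 × 10⁻¹³) = 5.029 × 10⁻²⁰ kg·m/s.
λ = h/p = 6.626 × 10⁻³⁴ / 5.029 × 10⁻²⁰ = 1.32 × 10⁻¹⁴ m = 13.2 fm.

λ = 13.2 fm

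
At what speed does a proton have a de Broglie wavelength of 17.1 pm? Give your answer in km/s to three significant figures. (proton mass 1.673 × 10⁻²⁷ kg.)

v = 23.2 km/s

p = h/λ = 6.626 × 10⁻³⁴ / 1.710 × 10⁻¹¹ = 3.875 × 10⁻²³ kg·m/s.
v = p/m = 3.875 × 10⁻²³ / 1.673 × 10⁻²⁷ = 2.32 × 10⁴ m/s = 23.2 km/s.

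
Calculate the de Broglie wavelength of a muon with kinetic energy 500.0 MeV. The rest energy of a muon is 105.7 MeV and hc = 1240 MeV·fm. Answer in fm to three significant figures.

Total energy E = KE + m₀c² = 500.0 + 105.7 = 605.7 MeV.
(pc)² = E² − (m₀c²)² = (605.7)² − (105.7)² = 3.557 × 10⁵ MeV², so pc = 596.4 MeV.
λ = hc/(pc) = 1240 MeV·fm / 596.4 MeV = 2.08 fm.

λ = 2.08 fm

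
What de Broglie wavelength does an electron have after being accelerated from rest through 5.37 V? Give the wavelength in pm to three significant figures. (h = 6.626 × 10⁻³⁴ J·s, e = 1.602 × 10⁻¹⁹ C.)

λ = 529 pm

KE = eV = 1.602 × 10⁻¹⁹ × 5.370 = 8.603 × 10⁻¹⁹ J.
p = √(2mKE) = √(2 × 9.109 × 10⁻³¹ × 8.603 × 10⁻¹⁹) = 1.252 × 10⁻²⁴ kg·m/s.
λ = h/p = 6.626 × 10⁻³⁴ / 1.252 × 10⁻²⁴ = 5.29 × 10⁻¹⁰ m = 529 pm.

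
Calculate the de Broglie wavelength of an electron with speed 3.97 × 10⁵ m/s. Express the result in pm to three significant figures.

λ = 1830 pm

p = mv = 9.109 × 10⁻³¹ × 3.97 × 10⁵ = 3.616 × 10⁻²⁵ kg·m/s.
λ = h/p = 6.626 × 10⁻³⁴ / 3.616 × 10⁻²⁵ = 1.83 × 10⁻⁹ m = 1830 pm.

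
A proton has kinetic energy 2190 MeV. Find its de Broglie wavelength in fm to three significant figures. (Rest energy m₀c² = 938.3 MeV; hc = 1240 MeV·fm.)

λ = 0.416 fm

Total energy E = KE + m₀c² = 2190 + 938.3 = 3128.3 MeV.
(pc)² = E² − (m₀c²)² = (3128.3)² − (938.3)² = 8.906 × 10⁶ MeV², so pc = 2984 MeV.
λ = hc/(pc) = 1240 MeV·fm / 2984 MeV = 0.416 fm.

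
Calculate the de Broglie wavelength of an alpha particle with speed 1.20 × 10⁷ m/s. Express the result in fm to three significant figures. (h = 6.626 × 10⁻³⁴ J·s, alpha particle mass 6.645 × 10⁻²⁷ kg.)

λ = 8.31 fm

p = mv = 6.645 × 10⁻²⁷ × 1.20 × 10⁷ = 7.974 × 10⁻²⁰ kg·m/s.
λ = h/p = 6.626 × 10⁻³⁴ / 7.974 × 10⁻²⁰ = 8.31 × 10⁻¹⁵ m = 8.31 fm.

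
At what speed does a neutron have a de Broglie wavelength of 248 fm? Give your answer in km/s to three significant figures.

p = h/λ = 6.626 × 10⁻³⁴ / 2.480 × 10⁻¹³ = 2.672 × 10⁻²¹ kg·m/s.
v = p/m = 2.672 × 10⁻²¹ / 1.675 × 10⁻²⁷ = 1.60 × 10⁶ m/s = 1600 km/s.

v = 1600 km/s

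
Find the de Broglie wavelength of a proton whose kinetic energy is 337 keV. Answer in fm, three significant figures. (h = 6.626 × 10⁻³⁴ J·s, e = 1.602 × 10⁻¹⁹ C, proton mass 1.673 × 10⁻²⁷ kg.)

KE = 337 keV = 5.399 × 10⁻¹⁴ J.
p = √(2mKE) = √(2 × 1.673 × 10⁻²⁷ × 5.399 × 10⁻¹⁴) = 1.344 × 10⁻²⁰ kg·m/s.
λ = h/p = 6.626 × 10⁻³⁴ / 1.344 × 10⁻²⁰ = 4.93 × 10⁻¹⁴ m = 49.3 fm.

λ = 49.3 fm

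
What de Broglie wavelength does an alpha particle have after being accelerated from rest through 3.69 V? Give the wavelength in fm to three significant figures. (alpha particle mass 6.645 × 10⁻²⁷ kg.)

KE = 2eV = 2 × 1.602 × 10⁻¹⁹ × 3.690 = 1.182 × 10⁻¹⁸ J.
p = √(2mKE) = √(2 × 6.645 × 10⁻²⁷ × 1.182 × 10⁻¹⁸) = 1.253 × 10⁻²² kg·m/s.
λ = h/p = 6.626 × 10⁻³⁴ / 1.253 × 10⁻²² = 5.29 × 10⁻¹² m = 5290 fm.

λ = 5290 fm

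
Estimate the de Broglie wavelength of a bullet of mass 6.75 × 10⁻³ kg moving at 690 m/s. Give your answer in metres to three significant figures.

λ = 1.42 × 10⁻³⁴ m

p = mv = 6.75 × 10⁻³ × 690 = 4.658 kg·m/s.
λ = h/p = 6.626 × 10⁻³⁴ / 4.658 = 1.42 × 10⁻³⁴ m.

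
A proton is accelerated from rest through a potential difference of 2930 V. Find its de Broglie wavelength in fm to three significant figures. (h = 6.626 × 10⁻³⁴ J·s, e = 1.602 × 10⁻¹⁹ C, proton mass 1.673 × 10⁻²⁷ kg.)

KE = eV = 1.602 × 10⁻¹⁹ × 2930 = 4.694 × 10⁻¹⁶ J.
p = √(2mKE) = √(2 × 1.673 × 10⁻²⁷ × 4.694 × 10⁻¹⁶) = 1.253 × 10⁻²¹ kg·m/s.
λ = h/p = 6.626 × 10⁻³⁴ / 1.253 × 10⁻²¹ = 5.29 × 10⁻¹³ m = 529 fm.

λ = 529 fm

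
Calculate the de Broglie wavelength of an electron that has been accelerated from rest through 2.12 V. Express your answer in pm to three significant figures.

KE = eV = 1.602 × 10⁻¹⁹ × 2.120 = 3.396 × 10⁻¹⁹ J.
p = √(2mKE) = √(2 × 9.109 × 10⁻³¹ × 3.396 × 10⁻¹⁹) = 7.866 × 10⁻²⁵ kg·m/s.
λ = h/p = 6.626 × 10⁻³⁴ / 7.866 × 10⁻²⁵ = 8.42 × 10⁻¹⁰ m = 842 pm.

λ = 842 pm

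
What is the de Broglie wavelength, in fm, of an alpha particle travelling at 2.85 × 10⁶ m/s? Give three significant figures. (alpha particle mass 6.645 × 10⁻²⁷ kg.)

λ = 35.0 fm

p = mv = 6.645 × 10⁻²⁷ × 2.85 × 10⁶ = 1.894 × 10⁻²⁰ kg·m/s.
λ = h/p = 6.626 × 10⁻³⁴ / 1.894 × 10⁻²⁰ = 3.50 × 10⁻¹⁴ m = 35.0 fm.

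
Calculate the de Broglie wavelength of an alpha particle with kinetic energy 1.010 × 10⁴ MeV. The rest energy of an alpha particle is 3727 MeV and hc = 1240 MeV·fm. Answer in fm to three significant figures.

Total energy E = KE + m₀c² = 1.010 × 10⁴ + 3727 = 13827 MeV.
(pc)² = E² − (m₀c²)² = (13827)² − (3727)² = 1.773 × 10⁸ MeV², so pc = 1.332 × 10⁴ MeV.
λ = hc/(pc) = 1240 MeV·fm / 1.332 × 10⁴ MeV = 0.0931 fm.

λ = 0.0931 fm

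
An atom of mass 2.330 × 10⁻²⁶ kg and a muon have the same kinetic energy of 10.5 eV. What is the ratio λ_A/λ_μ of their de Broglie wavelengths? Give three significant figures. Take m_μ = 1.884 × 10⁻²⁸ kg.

At fixed KE, p = √(2mKE) so λ = h/p ∝ 1/√m.
λ_A/λ_μ = √(m_μ/m_A) = √(1.884 × 10⁻²⁸/2.330 × 10⁻²⁶) = √(8.086 × 10⁻³) = 0.0899.

λ_A/λ_μ = 0.0899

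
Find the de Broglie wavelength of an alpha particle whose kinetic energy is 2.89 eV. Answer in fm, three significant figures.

KE = 2.89 eV = 4.630 × 10⁻¹⁹ J.
p = √(2mKE) = √(2 × 6.645 × 10⁻²⁷ × 4.630 × 10⁻¹⁹) = 7.844 × 10⁻²³ kg·m/s.
λ = h/p = 6.626 × 10⁻³⁴ / 7.844 × 10⁻²³ = 8.45 × 10⁻¹² m = 8450 fm.

λ = 8450 fm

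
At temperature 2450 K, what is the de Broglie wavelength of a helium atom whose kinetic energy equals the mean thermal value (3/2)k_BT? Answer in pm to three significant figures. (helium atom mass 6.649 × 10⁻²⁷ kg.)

KE = (3/2)k_BT = 1.5 × 1.381 × 10⁻²³ × 2450 = 5.075 × 10⁻²⁰ J.
p = √(2mKE) = √(2 × 6.649 × 10⁻²⁷ × 5.075 × 10⁻²⁰) = 2.598 × 10⁻²³ kg·m/s.
λ = h/p = 2.55 × 10⁻¹¹ m = 25.5 pm.

λ = 25.5 pm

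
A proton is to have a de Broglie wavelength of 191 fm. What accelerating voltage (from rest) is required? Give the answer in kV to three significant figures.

p = h/λ = 6.626 × 10⁻³⁴ / 1.910 × 10⁻¹³ = 3.469 × 10⁻²¹ kg·m/s.
KE = p²/(2m) = 3.597 × 10⁻¹⁵ J.
V = KE/e = 3.597 × 10⁻¹⁵ / (1.602 × 10⁻¹⁹) = 22.5 kV.

V = 22.5 kV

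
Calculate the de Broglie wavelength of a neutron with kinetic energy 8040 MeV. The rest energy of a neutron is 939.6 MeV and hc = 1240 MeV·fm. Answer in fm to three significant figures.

Total energy E = KE + m₀c² = 8040 + 939.6 = 8979.6 MeV.
(pc)² = E² − (m₀c²)² = (8979.6)² − (939.6)² = 7.975 × 10⁷ MeV², so pc = 8930 MeV.
λ = hc/(pc) = 1240 MeV·fm / 8930 MeV = 0.139 fm.

λ = 0.139 fm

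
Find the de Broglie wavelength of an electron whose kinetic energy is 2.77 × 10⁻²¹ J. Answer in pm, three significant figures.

λ = 9330 pm

p = √(2mKE) = √(2 × 9.109 × 10⁻³¹ × 2.770 × 10⁻²¹) = 7.104 × 10⁻²⁶ kg·m/s.
λ = h/p = 6.626 × 10⁻³⁴ / 7.104 × 10⁻²⁶ = 9.33 × 10⁻⁹ m = 9330 pm.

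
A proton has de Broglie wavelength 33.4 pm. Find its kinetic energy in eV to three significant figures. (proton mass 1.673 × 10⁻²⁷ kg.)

p = h/λ = 6.626 × 10⁻³⁴ / 3.340 × 10⁻¹¹ = 1.984 × 10⁻²³ kg·m/s.
KE = p²/(2m) = (1.984 × 10⁻²³)² / (2 × 1.673 × 10⁻²⁷) = 1.176 × 10⁻¹⁹ J = 0.734 eV.

KE = 0.734 eV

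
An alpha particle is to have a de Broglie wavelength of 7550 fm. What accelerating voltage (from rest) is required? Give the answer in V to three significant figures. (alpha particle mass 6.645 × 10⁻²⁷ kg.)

p = h/λ = 6.626 × 10⁻³⁴ / 7.550 × 10⁻¹² = 8.776 × 10⁻²³ kg·m/s.
KE = p²/(2m) = 5.795 × 10⁻¹⁹ J.
V = KE/2e = 5.795 × 10⁻¹⁹ / (2 × 1.602 × 10⁻¹⁹) = 1.81 V.

V = 1.81 V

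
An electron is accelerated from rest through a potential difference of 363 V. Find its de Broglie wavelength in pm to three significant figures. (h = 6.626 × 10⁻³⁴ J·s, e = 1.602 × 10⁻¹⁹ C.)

KE = eV = 1.602 × 10⁻¹⁹ × 363.0 = 5.815 × 10⁻¹⁷ J.
p = √(2mKE) = √(2 × 9.109 × 10⁻³¹ × 5.815 × 10⁻¹⁷) = 1.029 × 10⁻²³ kg·m/s.
λ = h/p = 6.626 × 10⁻³⁴ / 1.029 × 10⁻²³ = 6.44 × 10⁻¹¹ m = 64.4 pm.

λ = 64.4 pm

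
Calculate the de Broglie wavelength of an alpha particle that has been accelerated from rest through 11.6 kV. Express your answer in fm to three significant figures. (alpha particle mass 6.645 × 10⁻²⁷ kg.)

KE = 2eV = 2 × 1.602 × 10⁻¹⁹ × 1.160 × 10⁴ = 3.717 × 10⁻¹⁵ J.
p = √(2mKE) = √(2 × 6.645 × 10⁻²⁷ × 3.717 × 10⁻¹⁵) = 7.028 × 10⁻²¹ kg·m/s.
λ = h/p = 6.626 × 10⁻³⁴ / 7.028 × 10⁻²¹ = 9.43 × 10⁻¹⁴ m = 94.3 fm.

λ = 94.3 fm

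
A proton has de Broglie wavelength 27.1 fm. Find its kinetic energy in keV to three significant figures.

p = h/λ = 6.626 × 10⁻³⁴ / 2.710 × 10⁻¹⁴ = 2.445 × 10⁻²⁰ kg·m/s.
KE = p²/(2m) = (2.445 × 10⁻²⁰)² / (2 × 1.673 × 10⁻²⁷) = 1.787 × 10⁻¹³ J = 1120 keV.

KE = 1120 keV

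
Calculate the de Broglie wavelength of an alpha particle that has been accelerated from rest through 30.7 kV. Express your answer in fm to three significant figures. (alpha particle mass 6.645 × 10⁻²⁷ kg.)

λ = 58.0 fm

KE = 2eV = 2 × 1.602 × 10⁻¹⁹ × 3.070 × 10⁴ = 9.836 × 10⁻¹⁵ J.
p = √(2mKE) = √(2 × 6.645 × 10⁻²⁷ × 9.836 × 10⁻¹⁵) = 1.143 × 10⁻²⁰ kg·m/s.
λ = h/p = 6.626 × 10⁻³⁴ / 1.143 × 10⁻²⁰ = 5.80 × 10⁻¹⁴ m = 58.0 fm.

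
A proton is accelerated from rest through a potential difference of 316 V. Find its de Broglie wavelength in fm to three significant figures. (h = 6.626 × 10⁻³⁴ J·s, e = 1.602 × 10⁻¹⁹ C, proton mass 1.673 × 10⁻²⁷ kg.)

KE = eV = 1.602 × 10⁻¹⁹ × 316.0 = 5.062 × 10⁻¹⁷ J.
p = √(2mKE) = √(2 × 1.673 × 10⁻²⁷ × 5.062 × 10⁻¹⁷) = 4.116 × 10⁻²² kg·m/s.
λ = h/p = 6.626 × 10⁻³⁴ / 4.116 × 10⁻²² = 1.61 × 10⁻¹² m = 1610 fm.

λ = 1610 fm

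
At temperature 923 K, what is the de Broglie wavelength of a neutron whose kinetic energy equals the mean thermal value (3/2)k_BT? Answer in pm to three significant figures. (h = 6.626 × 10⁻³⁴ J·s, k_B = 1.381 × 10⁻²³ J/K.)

λ = 82.8 pm

KE = (3/2)k_BT = 1.5 × 1.381 × 10⁻²³ × 923 = 1.912 × 10⁻²⁰ J.
p = √(2mKE) = √(2 × 1.675 × 10⁻²⁷ × 1.912 × 10⁻²⁰) = 8.003 × 10⁻²⁴ kg·m/s.
λ = h/p = 8.28 × 10⁻¹¹ m = 82.8 pm.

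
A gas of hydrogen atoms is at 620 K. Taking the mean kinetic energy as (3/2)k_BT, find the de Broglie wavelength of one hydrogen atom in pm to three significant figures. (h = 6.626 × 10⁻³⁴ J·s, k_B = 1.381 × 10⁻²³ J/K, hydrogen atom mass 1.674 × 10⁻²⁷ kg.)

λ = 101 pm

KE = (3/2)k_BT = 1.5 × 1.381 × 10⁻²³ × 620 = 1.284 × 10⁻²⁰ J.
p = √(2mKE) = √(2 × 1.674 × 10⁻²⁷ × 1.284 × 10⁻²⁰) = 6.557 × 10⁻²⁴ kg·m/s.
λ = h/p = 1.01 × 10⁻¹⁰ m = 101 pm.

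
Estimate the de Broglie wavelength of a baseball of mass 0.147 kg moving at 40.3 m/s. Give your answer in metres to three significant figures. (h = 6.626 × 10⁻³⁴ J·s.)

λ = 1.12 × 10⁻³⁴ m

p = mv = 0.147 × 40.3 = 5.924 kg·m/s.
λ = h/p = 6.626 × 10⁻³⁴ / 5.924 = 1.12 × 10⁻³⁴ m.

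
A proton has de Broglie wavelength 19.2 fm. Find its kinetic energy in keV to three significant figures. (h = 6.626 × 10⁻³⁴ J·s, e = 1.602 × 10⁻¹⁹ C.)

p = h/λ = 6.626 × 10⁻³⁴ / 1.920 × 10⁻¹⁴ = 3.451 × 10⁻²⁰ kg·m/s.
KE = p²/(2m) = (3.451 × 10⁻²⁰)² / (2 × 1.673 × 10⁻²⁷) = 3.559 × 10⁻¹³ J = 2220 keV.

KE = 2220 keV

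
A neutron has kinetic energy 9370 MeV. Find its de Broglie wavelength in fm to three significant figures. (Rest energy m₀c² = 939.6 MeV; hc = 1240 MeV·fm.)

λ = 0.121 fm

Total energy E = KE + m₀c² = 9370 + 939.6 = 10309.6 MeV.
(pc)² = E² − (m₀c²)² = (10309.6)² − (939.6)² = 1.054 × 10⁸ MeV², so pc = 1.027 × 10⁴ MeV.
λ = hc/(pc) = 1240 MeV·fm / 1.027 × 10⁴ MeV = 0.121 fm.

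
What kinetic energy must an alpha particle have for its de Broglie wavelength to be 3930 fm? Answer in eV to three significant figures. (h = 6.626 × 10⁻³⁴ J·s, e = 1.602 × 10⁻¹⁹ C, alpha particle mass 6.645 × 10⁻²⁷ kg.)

KE = 13.4 eV

p = h/λ = 6.626 × 10⁻³⁴ / 3.930 × 10⁻¹² = 1.686 × 10⁻²² kg·m/s.
KE = p²/(2m) = (1.686 × 10⁻²²)² / (2 × 6.645 × 10⁻²⁷) = 2.139 × 10⁻¹⁸ J = 13.4 eV.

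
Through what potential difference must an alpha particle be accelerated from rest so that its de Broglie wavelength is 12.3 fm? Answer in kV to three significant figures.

V = 682 kV

p = h/λ = 6.626 × 10⁻³⁴ / 1.230 × 10⁻¹⁴ = 5.387 × 10⁻²⁰ kg·m/s.
KE = p²/(2m) = 2.184 × 10⁻¹³ J.
V = KE/2e = 2.184 × 10⁻¹³ / (2 × 1.602 × 10⁻¹⁹) = 682 kV.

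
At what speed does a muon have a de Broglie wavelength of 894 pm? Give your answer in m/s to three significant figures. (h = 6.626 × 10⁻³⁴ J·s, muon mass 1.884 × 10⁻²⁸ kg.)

v = 3930 m/s

p = h/λ = 6.626 × 10⁻³⁴ / 8.940 × 10⁻¹⁰ = 7.412 × 10⁻²⁵ kg·m/s.
v = p/m = 7.412 × 10⁻²⁵ / 1.884 × 10⁻²⁸ = 3.93 × 10³ m/s = 3930 m/s.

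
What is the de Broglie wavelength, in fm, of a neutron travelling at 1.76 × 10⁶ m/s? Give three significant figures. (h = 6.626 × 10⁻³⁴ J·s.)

λ = 225 fm

p = mv = 1.675 × 10⁻²⁷ × 1.76 × 10⁶ = 2.948 × 10⁻²¹ kg·m/s.
λ = h/p = 6.626 × 10⁻³⁴ / 2.948 × 10⁻²¹ = 2.25 × 10⁻¹³ m = 225 fm.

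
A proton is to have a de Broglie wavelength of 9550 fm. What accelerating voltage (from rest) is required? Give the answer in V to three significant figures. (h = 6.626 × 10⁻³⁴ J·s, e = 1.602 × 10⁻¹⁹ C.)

p = h/λ = 6.626 × 10⁻³⁴ / 9.550 × 10⁻¹² = 6.938 × 10⁻²³ kg·m/s.
KE = p²/(2m) = 1.439 × 10⁻¹⁸ J.
V = KE/e = 1.439 × 10⁻¹⁸ / (1.602 × 10⁻¹⁹) = 8.98 V.

V = 8.98 V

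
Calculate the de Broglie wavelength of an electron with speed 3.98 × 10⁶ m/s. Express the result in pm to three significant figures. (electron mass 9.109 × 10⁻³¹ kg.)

λ = 183 pm

p = mv = 9.109 × 10⁻³¹ × 3.98 × 10⁶ = 3.625 × 10⁻²⁴ kg·m/s.
λ = h/p = 6.626 × 10⁻³⁴ / 3.625 × 10⁻²⁴ = 1.83 × 10⁻¹⁰ m = 183 pm.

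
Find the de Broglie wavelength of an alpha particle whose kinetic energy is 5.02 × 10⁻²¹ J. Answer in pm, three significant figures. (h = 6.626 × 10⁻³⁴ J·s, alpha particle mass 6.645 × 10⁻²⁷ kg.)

λ = 81.1 pm

p = √(2mKE) = √(2 × 6.645 × 10⁻²⁷ × 5.020 × 10⁻²¹) = 8.168 × 10⁻²⁴ kg·m/s.
λ = h/p = 6.626 × 10⁻³⁴ / 8.168 × 10⁻²⁴ = 8.11 × 10⁻¹¹ m = 81.1 pm.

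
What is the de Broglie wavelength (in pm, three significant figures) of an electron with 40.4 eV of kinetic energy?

KE = 40.4 eV = 6.472 × 10⁻¹⁸ J.
p = √(2mKE) = √(2 × 9.109 × 10⁻³¹ × 6.472 × 10⁻¹⁸) = 3.434 × 10⁻²⁴ kg·m/s.
λ = h/p = 6.626 × 10⁻³⁴ / 3.434 × 10⁻²⁴ = 1.93 × 10⁻¹⁰ m = 193 pm.

λ = 193 pm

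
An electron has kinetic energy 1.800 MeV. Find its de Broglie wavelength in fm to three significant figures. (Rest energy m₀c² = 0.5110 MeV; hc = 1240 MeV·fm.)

λ = 550 fm

Total energy E = KE + m₀c² = 1.800 + 0.5110 = 2.3110 MeV.
(pc)² = E² − (m₀c²)² = (2.3110)² − (0.5110)² = 5.080 MeV², so pc = 2.254 MeV.
λ = hc/(pc) = 1240 MeV·fm / 2.254 MeV = 550 fm.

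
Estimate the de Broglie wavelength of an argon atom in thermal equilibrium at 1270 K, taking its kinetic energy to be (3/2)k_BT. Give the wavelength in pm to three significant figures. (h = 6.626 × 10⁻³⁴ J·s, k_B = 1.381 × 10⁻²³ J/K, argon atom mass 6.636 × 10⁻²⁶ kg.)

λ = 11.2 pm

KE = (3/2)k_BT = 1.5 × 1.381 × 10⁻²³ × 1270 = 2.631 × 10⁻²⁰ J.
p = √(2mKE) = √(2 × 6.636 × 10⁻²⁶ × 2.631 × 10⁻²⁰) = 5.909 × 10⁻²³ kg·m/s.
λ = h/p = 1.12 × 10⁻¹¹ m = 11.2 pm.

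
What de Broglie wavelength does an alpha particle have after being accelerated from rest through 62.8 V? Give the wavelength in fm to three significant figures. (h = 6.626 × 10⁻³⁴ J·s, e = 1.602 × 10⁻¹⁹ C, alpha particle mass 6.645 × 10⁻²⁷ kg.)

KE = 2eV = 2 × 1.602 × 10⁻¹⁹ × 62.80 = 2.012 × 10⁻¹⁷ J.
p = √(2mKE) = √(2 × 6.645 × 10⁻²⁷ × 2.012 × 10⁻¹⁷) = 5.171 × 10⁻²² kg·m/s.
λ = h/p = 6.626 × 10⁻³⁴ / 5.171 × 10⁻²² = 1.28 × 10⁻¹² m = 1280 fm.

λ = 1280 fm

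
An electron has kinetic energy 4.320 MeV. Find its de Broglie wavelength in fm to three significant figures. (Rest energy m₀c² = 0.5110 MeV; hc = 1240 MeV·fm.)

Total energy E = KE + m₀c² = 4.320 + 0.5110 = 4.8310 MeV.
(pc)² = E² − (m₀c²)² = (4.8310)² − (0.5110)² = 23.08 MeV², so pc = 4.804 MeV.
λ = hc/(pc) = 1240 MeV·fm / 4.804 MeV = 258 fm.

λ = 258 fm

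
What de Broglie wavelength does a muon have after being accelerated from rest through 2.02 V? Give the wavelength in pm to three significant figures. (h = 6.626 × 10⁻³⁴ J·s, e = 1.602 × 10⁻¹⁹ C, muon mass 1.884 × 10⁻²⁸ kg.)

KE = eV = 1.602 × 10⁻¹⁹ × 2.020 = 3.236 × 10⁻¹⁹ J.
p = √(2mKE) = √(2 × 1.884 × 10⁻²⁸ × 3.236 × 10⁻¹⁹) = 1.104 × 10⁻²³ kg·m/s.
λ = h/p = 6.626 × 10⁻³⁴ / 1.104 × 10⁻²³ = 6.00 × 10⁻¹¹ m = 60.0 pm.

λ = 60.0 pm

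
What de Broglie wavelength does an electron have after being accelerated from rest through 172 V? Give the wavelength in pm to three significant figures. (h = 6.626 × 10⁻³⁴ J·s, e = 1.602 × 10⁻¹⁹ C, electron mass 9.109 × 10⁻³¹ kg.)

KE = eV = 1.602 × 10⁻¹⁹ × 172.0 = 2.755 × 10⁻¹⁷ J.
p = √(2mKE) = √(2 × 9.109 × 10⁻³¹ × 2.755 × 10⁻¹⁷) = 7.085 × 10⁻²⁴ kg·m/s.
λ = h/p = 6.626 × 10⁻³⁴ / 7.085 × 10⁻²⁴ = 9.35 × 10⁻¹¹ m = 93.5 pm.

λ = 93.5 pm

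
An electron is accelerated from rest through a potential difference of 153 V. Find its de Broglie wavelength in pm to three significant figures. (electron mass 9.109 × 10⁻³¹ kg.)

KE = eV = 1.602 × 10⁻¹⁹ × 153.0 = 2.451 × 10⁻¹⁷ J.
p = √(2mKE) = √(2 × 9.109 × 10⁻³¹ × 2.451 × 10⁻¹⁷) = 6.682 × 10⁻²⁴ kg·m/s.
λ = h/p = 6.626 × 10⁻³⁴ / 6.682 × 10⁻²⁴ = 9.92 × 10⁻¹¹ m = 99.2 pm.

λ = 99.2 pm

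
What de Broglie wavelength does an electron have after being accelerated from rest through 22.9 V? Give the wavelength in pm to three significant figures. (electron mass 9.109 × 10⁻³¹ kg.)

λ = 256 pm

KE = eV = 1.602 × 10⁻¹⁹ × 22.90 = 3.669 × 10⁻¹⁸ J.
p = √(2mKE) = √(2 × 9.109 × 10⁻³¹ × 3.669 × 10⁻¹⁸) = 2.585 × 10⁻²⁴ kg·m/s.
λ = h/p = 6.626 × 10⁻³⁴ / 2.585 × 10⁻²⁴ = 2.56 × 10⁻¹⁰ m = 256 pm.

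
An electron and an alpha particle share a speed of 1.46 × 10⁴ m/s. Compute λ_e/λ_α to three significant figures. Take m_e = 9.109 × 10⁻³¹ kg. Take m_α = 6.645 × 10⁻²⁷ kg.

λ_e/λ_α = 7290

At fixed v, p = mv so λ = h/(mv) ∝ 1/m.
λ_e/λ_α = m_α/m_e = 6.645 × 10⁻²⁷/9.109 × 10⁻³¹ = 7290.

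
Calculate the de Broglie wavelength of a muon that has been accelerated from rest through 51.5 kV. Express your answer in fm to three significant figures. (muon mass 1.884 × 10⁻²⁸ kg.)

KE = eV = 1.602 × 10⁻¹⁹ × 5.150 × 10⁴ = 8.250 × 10⁻¹⁵ J.
p = √(2mKE) = √(2 × 1.884 × 10⁻²⁸ × 8.250 × 10⁻¹⁵) = 1.763 × 10⁻²¹ kg·m/s.
λ = h/p = 6.626 × 10⁻³⁴ / 1.763 × 10⁻²¹ = 3.76 × 10⁻¹³ m = 376 fm.

λ = 376 fm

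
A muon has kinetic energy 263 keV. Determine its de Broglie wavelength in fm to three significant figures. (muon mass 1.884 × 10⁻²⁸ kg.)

KE = 263 keV = 4.213 × 10⁻¹⁴ J.
p = √(2mKE) = √(2 × 1.884 × 10⁻²⁸ × 4.213 × 10⁻¹⁴) = 3.984 × 10⁻²¹ kg·m/s.
λ = h/p = 6.626 × 10⁻³⁴ / 3.984 × 10⁻²¹ = 1.66 × 10⁻¹³ m = 166 fm.

λ = 166 fm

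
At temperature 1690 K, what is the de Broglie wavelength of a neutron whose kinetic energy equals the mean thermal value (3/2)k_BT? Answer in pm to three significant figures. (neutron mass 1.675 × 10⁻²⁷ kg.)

λ = 61.2 pm

KE = (3/2)k_BT = 1.5 × 1.381 × 10⁻²³ × 1690 = 3.501 × 10⁻²⁰ J.
p = √(2mKE) = √(2 × 1.675 × 10⁻²⁷ × 3.501 × 10⁻²⁰) = 1.083 × 10⁻²³ kg·m/s.
λ = h/p = 6.12 × 10⁻¹¹ m = 61.2 pm.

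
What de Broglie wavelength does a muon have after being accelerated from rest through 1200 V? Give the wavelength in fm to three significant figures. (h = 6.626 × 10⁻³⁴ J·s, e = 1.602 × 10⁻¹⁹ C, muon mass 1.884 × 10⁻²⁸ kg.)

KE = eV = 1.602 × 10⁻¹⁹ × 1200 = 1.922 × 10⁻¹⁶ J.
p = √(2mKE) = √(2 × 1.884 × 10⁻²⁸ × 1.922 × 10⁻¹⁶) = 2.691 × 10⁻²² kg·m/s.
λ = h/p = 6.626 × 10⁻³⁴ / 2.691 × 10⁻²² = 2.46 × 10⁻¹² m = 2460 fm.

λ = 2460 fm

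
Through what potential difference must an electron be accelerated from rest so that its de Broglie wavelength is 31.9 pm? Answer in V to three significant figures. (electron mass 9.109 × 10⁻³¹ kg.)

p = h/λ = 6.626 × 10⁻³⁴ / 3.190 × 10⁻¹¹ = 2.077 × 10⁻²³ kg·m/s.
KE = p²/(2m) = 2.368 × 10⁻¹⁶ J.
V = KE/e = 2.368 × 10⁻¹⁶ / (1.602 × 10⁻¹⁹) = 1480 V.

V = 1480 V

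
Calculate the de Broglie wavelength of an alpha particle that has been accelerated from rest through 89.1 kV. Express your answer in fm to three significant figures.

KE = 2eV = 2 × 1.602 × 10⁻¹⁹ × 8.910 × 10⁴ = 2.855 × 10⁻¹⁴ J.
p = √(2mKE) = √(2 × 6.645 × 10⁻²⁷ × 2.855 × 10⁻¹⁴) = 1.948 × 10⁻²⁰ kg·m/s.
λ = h/p = 6.626 × 10⁻³⁴ / 1.948 × 10⁻²⁰ = 3.40 × 10⁻¹⁴ m = 34.0 fm.

λ = 34.0 fm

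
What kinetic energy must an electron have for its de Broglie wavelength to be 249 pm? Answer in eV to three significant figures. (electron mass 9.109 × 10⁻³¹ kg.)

KE = 24.3 eV

p = h/λ = 6.626 × 10⁻³⁴ / 2.490 × 10⁻¹⁰ = 2.661 × 10⁻²⁴ kg·m/s.
KE = p²/(2m) = (2.661 × 10⁻²⁴)² / (2 × 9.109 × 10⁻³¹) = 3.887 × 10⁻¹⁸ J = 24.3 eV.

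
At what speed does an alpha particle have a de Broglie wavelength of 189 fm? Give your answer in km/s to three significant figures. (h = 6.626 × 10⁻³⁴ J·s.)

v = 528 km/s

p = h/λ = 6.626 × 10⁻³⁴ / 1.890 × 10⁻¹³ = 3.506 × 10⁻²¹ kg·m/s.
v = p/m = 3.506 × 10⁻²¹ / 6.645 × 10⁻²⁷ = 5.28 × 10⁵ m/s = 528 km/s.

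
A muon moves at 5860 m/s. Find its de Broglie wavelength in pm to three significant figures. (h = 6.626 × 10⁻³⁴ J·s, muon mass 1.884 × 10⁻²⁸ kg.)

λ = 600 pm

p = mv = 1.884 × 10⁻²⁸ × 5860 = 1.104 × 10⁻²⁴ kg·m/s.
λ = h/p = 6.626 × 10⁻³⁴ / 1.104 × 10⁻²⁴ = 6.00 × 10⁻¹⁰ m = 600 pm.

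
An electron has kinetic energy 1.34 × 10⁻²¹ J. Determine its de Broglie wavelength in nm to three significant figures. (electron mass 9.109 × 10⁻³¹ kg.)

p = √(2mKE) = √(2 × 9.109 × 10⁻³¹ × 1.340 × 10⁻²¹) = 4.941 × 10⁻²⁶ kg·m/s.
λ = h/p = 6.626 × 10⁻³⁴ / 4.941 × 10⁻²⁶ = 1.34 × 10⁻⁸ m = 13.4 nm.

λ = 13.4 nm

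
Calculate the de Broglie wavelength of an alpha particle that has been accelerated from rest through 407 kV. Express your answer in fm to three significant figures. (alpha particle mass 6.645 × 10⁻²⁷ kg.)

KE = 2eV = 2 × 1.602 × 10⁻¹⁹ × 4.070 × 10⁵ = 1.304 × 10⁻¹³ J.
p = √(2mKE) = √(2 × 6.645 × 10⁻²⁷ × 1.304 × 10⁻¹³) = 4.163 × 10⁻²⁰ kg·m/s.
λ = h/p = 6.626 × 10⁻³⁴ / 4.163 × 10⁻²⁰ = 1.59 × 10⁻¹⁴ m = 15.9 fm.

λ = 15.9 fm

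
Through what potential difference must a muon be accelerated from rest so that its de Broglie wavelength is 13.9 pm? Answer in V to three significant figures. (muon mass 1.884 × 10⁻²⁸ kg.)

p = h/λ = 6.626 × 10⁻³⁴ / 1.390 × 10⁻¹¹ = 4.767 × 10⁻²³ kg·m/s.
KE = p²/(2m) = 6.031 × 10⁻¹⁸ J.
V = KE/e = 6.031 × 10⁻¹⁸ / (1.602 × 10⁻¹⁹) = 37.6 V.

V = 37.6 V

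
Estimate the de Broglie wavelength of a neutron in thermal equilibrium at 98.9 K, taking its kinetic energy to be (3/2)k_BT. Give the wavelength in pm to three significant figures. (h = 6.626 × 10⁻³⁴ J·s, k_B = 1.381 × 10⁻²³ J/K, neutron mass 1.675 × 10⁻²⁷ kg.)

λ = 253 pm

KE = (3/2)k_BT = 1.5 × 1.381 × 10⁻²³ × 98.9 = 2.049 × 10⁻²¹ J.
p = √(2mKE) = √(2 × 1.675 × 10⁻²⁷ × 2.049 × 10⁻²¹) = 2.620 × 10⁻²⁴ kg·m/s.
λ = h/p = 2.53 × 10⁻¹⁰ m = 253 pm.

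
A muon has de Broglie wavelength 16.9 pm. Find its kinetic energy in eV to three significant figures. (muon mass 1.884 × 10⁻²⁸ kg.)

KE = 25.5 eV

p = h/λ = 6.626 × 10⁻³⁴ / 1.690 × 10⁻¹¹ = 3.921 × 10⁻²³ kg·m/s.
KE = p²/(2m) = (3.921 × 10⁻²³)² / (2 × 1.884 × 10⁻²⁸) = 4.080 × 10⁻¹⁸ J = 25.5 eV.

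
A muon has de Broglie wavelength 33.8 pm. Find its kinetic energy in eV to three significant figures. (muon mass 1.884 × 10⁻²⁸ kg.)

KE = 6.37 eV

p = h/λ = 6.626 × 10⁻³⁴ / 3.380 × 10⁻¹¹ = 1.960 × 10⁻²³ kg·m/s.
KE = p²/(2m) = (1.960 × 10⁻²³)² / (2 × 1.884 × 10⁻²⁸) = 1.020 × 10⁻¹⁸ J = 6.37 eV.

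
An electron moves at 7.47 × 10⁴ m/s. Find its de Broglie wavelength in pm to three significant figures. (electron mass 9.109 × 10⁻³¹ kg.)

λ = 9740 pm

p = mv = 9.109 × 10⁻³¹ × 7.47 × 10⁴ = 6.804 × 10⁻²⁶ kg·m/s.
λ = h/p = 6.626 × 10⁻³⁴ / 6.804 × 10⁻²⁶ = 9.74 × 10⁻⁹ m = 9740 pm.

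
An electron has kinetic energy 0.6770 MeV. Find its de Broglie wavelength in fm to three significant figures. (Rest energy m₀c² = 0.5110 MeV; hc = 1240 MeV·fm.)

λ = 1160 fm

Total energy E = KE + m₀c² = 0.6770 + 0.5110 = 1.1880 MeV.
(pc)² = E² − (m₀c²)² = (1.1880)² − (0.5110)² = 1.150 MeV², so pc = 1.072 MeV.
λ = hc/(pc) = 1240 MeV·fm / 1.072 MeV = 1160 fm.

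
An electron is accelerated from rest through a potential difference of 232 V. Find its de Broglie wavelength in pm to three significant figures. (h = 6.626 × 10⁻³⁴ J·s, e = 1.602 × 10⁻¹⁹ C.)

KE = eV = 1.602 × 10⁻¹⁹ × 232.0 = 3.717 × 10⁻¹⁷ J.
p = √(2mKE) = √(2 × 9.109 × 10⁻³¹ × 3.717 × 10⁻¹⁷) = 8.229 × 10⁻²⁴ kg·m/s.
λ = h/p = 6.626 × 10⁻³⁴ / 8.229 × 10⁻²⁴ = 8.05 × 10⁻¹¹ m = 80.5 pm.

λ = 80.5 pm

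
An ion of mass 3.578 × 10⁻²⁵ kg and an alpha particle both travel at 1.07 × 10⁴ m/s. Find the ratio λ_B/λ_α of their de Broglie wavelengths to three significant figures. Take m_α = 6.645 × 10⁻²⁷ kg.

At fixed v, p = mv so λ = h/(mv) ∝ 1/m.
λ_B/λ_α = m_α/m_B = 6.645 × 10⁻²⁷/3.578 × 10⁻²⁵ = 0.0186.

λ_B/λ_α = 0.0186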